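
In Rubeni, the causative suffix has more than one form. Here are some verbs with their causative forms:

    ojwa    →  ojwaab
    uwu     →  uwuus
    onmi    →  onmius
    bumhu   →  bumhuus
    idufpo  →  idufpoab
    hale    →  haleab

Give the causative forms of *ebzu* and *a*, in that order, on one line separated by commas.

ebzuus, aab

The suffix is conditioned by the last vowel: -us when the last vowel of the stem is a high vowel (*uwu*, *onmi*, *bumhu*); -ab when the last vowel of the stem is a non-high vowel (*ojwa*, *idufpo*, *hale*).
*ebzu* — last vowel /u/ (a high vowel) → -us → *ebzuus*.
*a*: last vowel = /a/, a non-high vowel → -ab → *aab*.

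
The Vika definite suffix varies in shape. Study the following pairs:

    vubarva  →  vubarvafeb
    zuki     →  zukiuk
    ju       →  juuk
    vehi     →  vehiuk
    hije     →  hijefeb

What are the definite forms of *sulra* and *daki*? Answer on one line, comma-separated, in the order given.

sulrafeb, dakiuk

The alternation tracks the last vowel of the stem — -uk when the last vowel of the stem is a high vowel (*zuki*, *ju*, *vehi*); -feb when the last vowel of the stem is a non-high vowel (*vubarva*, *hije*).
The last vowel of *sulra* is /a/, which is a non-high vowel, so the suffix is -feb, giving *sulrafeb*.
Since the last vowel of *daki* is /i/ (a high vowel), it takes -uk, giving *dakiuk*.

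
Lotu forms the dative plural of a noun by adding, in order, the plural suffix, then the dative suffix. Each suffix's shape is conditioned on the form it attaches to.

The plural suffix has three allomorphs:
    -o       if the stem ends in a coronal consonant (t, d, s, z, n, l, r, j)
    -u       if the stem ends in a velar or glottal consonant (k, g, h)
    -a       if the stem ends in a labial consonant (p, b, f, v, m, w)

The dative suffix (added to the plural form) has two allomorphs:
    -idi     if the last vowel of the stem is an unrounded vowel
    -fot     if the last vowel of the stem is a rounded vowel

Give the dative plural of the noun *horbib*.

horbibaidi

The final consonant of *horbib* is /b/, which is labial, so the plural suffix is -a, giving *horbiba*.
The last vowel of the plural form *horbiba* is /a/, which is an unrounded vowel, so the dative suffix is -idi, giving *horbibaidi*.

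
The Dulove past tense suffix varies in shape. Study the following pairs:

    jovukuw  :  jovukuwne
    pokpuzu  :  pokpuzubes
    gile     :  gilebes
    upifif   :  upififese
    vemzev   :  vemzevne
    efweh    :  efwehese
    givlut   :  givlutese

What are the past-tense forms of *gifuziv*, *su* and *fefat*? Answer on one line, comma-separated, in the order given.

The suffix is conditioned by the final sound: -ese when the stem ends in a voiceless consonant (*upifif*, *efweh*, *givlut*); -ne when the stem ends in a voiced consonant (*jovukuw*, *vemzev*); -bes when the stem ends in a vowel (*pokpuzu*, *gile*).
*gifuziv*: final sound = /v/, a voiced consonant → -ne → *gifuzivne*.
*su*: final sound = /u/, a vowel → -bes → *subes*.
The final sound of *fefat* is /t/, which is a voiceless consonant, so the suffix is -ese, giving *fefatese*.

gifuzivne, subes, fefatese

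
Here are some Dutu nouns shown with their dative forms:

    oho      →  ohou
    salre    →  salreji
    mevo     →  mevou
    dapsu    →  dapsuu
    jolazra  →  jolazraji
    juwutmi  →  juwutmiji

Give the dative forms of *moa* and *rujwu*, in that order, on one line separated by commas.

moaji, rujwuu

The pattern is rounding harmony: -u when the last vowel of the stem is a rounded vowel (*oho*, *mevo*, *dapsu*); -ji when the last vowel of the stem is an unrounded vowel (*salre*, *jolazra*, *juwutmi*).
*moa*: last vowel = /a/, an unrounded vowel → -ji → *moaji*.
The last vowel of *rujwu* is /u/, which is a rounded vowel, so the suffix is -u, giving *rujwuu*.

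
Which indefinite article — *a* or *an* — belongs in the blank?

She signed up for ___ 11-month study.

an

The indefinite article is chosen by the initial *sound* of the following word, not its spelling.
The number *11* is spoken "eleven", beginning with /ɪˈlɛvən/ — a vowel sound.
So the article is *an*: She signed up for an 11-month study.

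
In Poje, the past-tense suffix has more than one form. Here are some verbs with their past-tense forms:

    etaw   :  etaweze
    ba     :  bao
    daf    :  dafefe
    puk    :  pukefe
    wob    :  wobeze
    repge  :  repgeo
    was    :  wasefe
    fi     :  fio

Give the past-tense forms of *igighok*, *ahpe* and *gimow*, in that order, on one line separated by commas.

Looking at the final sound of each stem: -efe when the stem ends in a voiceless consonant (*daf*, *puk*, *was*); -eze when the stem ends in a voiced consonant (*etaw*, *wob*); -o when the stem ends in a vowel (*ba*, *repge*, *fi*).
Since the final sound of *igighok* is /k/ (a voiceless consonant), it takes -efe, giving *igighokefe*.
The final sound of *ahpe* is /e/, which is a vowel, so the suffix is -o, giving *ahpeo*.
The final sound of *gimow* is /w/, which is a voiced consonant, so the suffix is -eze, giving *gimoweze*.

igighokefe, ahpeo, gimoweze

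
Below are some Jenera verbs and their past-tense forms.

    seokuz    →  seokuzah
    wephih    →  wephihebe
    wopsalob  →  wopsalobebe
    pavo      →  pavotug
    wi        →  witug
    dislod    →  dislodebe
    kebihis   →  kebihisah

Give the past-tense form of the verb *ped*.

pedebe

The alternation tracks the final sound of the stem — -ah when the stem ends in a sibilant (*seokuz*, *kebihis*); -ebe when the stem ends in a non-sibilant consonant (*wephih*, *wopsalob*, *dislod*); -tug when the stem ends in a vowel (*pavo*, *wi*).
Since the final sound of *ped* is /d/ (a non-sibilant consonant), it takes -ebe, giving *pedebe*.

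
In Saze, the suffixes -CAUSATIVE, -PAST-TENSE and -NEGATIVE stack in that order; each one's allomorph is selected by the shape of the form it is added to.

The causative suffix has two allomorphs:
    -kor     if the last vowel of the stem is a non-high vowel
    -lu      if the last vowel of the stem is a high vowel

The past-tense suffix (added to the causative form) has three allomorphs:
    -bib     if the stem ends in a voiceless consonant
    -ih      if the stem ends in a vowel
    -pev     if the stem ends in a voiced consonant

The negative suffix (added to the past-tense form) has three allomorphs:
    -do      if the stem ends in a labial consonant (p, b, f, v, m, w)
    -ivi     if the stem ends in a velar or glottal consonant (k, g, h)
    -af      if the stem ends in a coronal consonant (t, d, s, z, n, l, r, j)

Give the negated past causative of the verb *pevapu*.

pevapuluihivi

*pevapu* — last vowel /u/ (a high vowel) → -lu → *pevapulu*.
The final sound of the causative form *pevapulu* is /u/, which is a vowel, so the past-tense suffix is -ih, giving *pevapuluih*.
Since the final consonant of the past-tense form *pevapuluih* is /h/ (velar/glottal), it takes -ivi, giving *pevapuluihivi*.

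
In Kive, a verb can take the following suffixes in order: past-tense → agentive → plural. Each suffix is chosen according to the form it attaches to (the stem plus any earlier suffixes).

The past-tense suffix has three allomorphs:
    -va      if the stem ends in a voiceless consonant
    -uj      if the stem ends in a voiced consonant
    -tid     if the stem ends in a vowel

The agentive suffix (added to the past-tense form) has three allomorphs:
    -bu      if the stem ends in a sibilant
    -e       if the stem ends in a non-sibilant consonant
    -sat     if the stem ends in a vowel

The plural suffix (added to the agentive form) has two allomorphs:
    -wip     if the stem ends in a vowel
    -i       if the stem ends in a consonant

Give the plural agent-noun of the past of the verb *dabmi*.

*dabmi* — final sound /i/ (a vowel) → -tid → *dabmitid*.
The past-tense form *dabmitid* — final sound /d/ (a non-sibilant consonant) → -e → *dabmitide*.
The final sound of the agentive form *dabmitide* is /e/, which is a vowel, so the plural suffix is -wip, giving *dabmitidewip*.

dabmitidewip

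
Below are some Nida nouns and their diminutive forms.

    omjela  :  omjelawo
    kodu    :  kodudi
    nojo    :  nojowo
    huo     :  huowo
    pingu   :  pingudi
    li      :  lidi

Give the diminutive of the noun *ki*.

The suffix is conditioned by the last vowel: -di when the last vowel of the stem is a high vowel (*kodu*, *pingu*, *li*); -wo when the last vowel of the stem is a non-high vowel (*omjela*, *nojo*, *huo*).
The last vowel of *ki* is /i/, which is a high vowel, so the suffix is -di, giving *kidi*.

kidi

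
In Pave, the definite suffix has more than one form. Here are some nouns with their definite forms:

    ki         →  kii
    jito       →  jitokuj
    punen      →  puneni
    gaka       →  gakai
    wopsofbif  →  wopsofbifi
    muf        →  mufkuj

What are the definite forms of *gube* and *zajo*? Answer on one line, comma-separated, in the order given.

gubei, zajokuj

The alternation tracks the last vowel of the stem — -kuj when the last vowel of the stem is a rounded vowel (*jito*, *muf*); -i when the last vowel of the stem is an unrounded vowel (*ki*, *punen*, *gaka*, *wopsofbif*).
*gube* — last vowel /e/ (an unrounded vowel) → -i → *gubei*.
The last vowel of *zajo* is /o/, which is a rounded vowel, so the suffix is -kuj, giving *zajokuj*.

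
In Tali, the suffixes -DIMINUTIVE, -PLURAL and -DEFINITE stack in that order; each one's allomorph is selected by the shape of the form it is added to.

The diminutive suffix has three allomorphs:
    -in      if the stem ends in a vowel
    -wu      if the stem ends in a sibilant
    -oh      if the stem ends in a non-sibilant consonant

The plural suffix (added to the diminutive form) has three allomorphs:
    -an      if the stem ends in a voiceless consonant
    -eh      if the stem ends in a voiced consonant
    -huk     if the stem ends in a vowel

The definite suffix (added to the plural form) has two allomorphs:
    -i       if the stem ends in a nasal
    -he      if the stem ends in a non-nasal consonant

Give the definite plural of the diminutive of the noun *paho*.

pahoinehhe

The final sound of *paho* is /o/, which is a vowel, so the diminutive suffix is -in, giving *pahoin*.
The diminutive form *pahoin* — final sound /n/ (a voiced consonant) → -eh → *pahoineh*.
The final consonant of the plural form *pahoineh* is /h/, which is non-nasal, so the definite suffix is -he, giving *pahoinehhe*.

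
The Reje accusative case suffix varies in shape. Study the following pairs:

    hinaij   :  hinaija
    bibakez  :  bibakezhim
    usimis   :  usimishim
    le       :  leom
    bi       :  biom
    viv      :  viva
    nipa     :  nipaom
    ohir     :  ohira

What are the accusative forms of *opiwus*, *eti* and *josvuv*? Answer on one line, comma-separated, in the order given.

The alternation tracks the final sound of the stem — -him when the stem ends in a sibilant (*bibakez*, *usimis*); -a when the stem ends in a non-sibilant consonant (*hinaij*, *viv*, *ohir*); -om when the stem ends in a vowel (*le*, *bi*, *nipa*).
The final sound of *opiwus* is /s/, which is a sibilant, so the suffix is -him, giving *opiwushim*.
Since the final sound of *eti* is /i/ (a vowel), it takes -om, giving *etiom*.
Since the final sound of *josvuv* is /v/ (a non-sibilant consonant), it takes -a, giving *josvuva*.

opiwushim, etiom, josvuva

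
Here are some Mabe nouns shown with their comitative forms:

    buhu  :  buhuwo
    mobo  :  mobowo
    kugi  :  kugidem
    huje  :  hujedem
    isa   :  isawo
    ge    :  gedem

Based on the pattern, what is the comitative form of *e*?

edem

Looking at the last vowel of each stem: -dem when the last vowel of the stem is a front vowel (*kugi*, *huje*, *ge*); -wo when the last vowel of the stem is a back vowel (*buhu*, *mobo*, *isa*).
The last vowel of *e* is /e/, which is a front vowel, so the suffix is -dem, giving *edem*.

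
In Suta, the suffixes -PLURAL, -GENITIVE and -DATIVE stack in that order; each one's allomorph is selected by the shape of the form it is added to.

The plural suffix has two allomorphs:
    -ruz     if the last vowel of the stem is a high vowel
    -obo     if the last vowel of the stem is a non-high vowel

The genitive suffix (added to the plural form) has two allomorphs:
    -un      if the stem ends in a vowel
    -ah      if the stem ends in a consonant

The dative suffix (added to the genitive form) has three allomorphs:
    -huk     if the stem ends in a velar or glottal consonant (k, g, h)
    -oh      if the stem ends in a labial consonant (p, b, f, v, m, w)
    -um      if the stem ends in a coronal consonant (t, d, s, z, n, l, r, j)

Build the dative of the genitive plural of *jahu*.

jahuruzahhuk

*jahu*: last vowel = /u/, a high vowel → -ruz → *jahuruz*.
Since the final sound of the plural form *jahuruz* is /z/ (a consonant), it takes -ah, giving *jahuruzah*.
The genitive form *jahuruzah*: final consonant = /h/, velar/glottal → -huk → *jahuruzahhuk*.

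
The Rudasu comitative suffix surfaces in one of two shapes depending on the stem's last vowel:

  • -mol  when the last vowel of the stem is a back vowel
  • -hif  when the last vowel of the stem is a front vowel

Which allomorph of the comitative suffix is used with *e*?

The last vowel of *e* is /e/, which is a front vowel, so the suffix is -hif.

-hif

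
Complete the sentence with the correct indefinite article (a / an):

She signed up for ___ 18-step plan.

The indefinite article is chosen by the initial *sound* of the following word, not its spelling.
The number *18* is spoken "eighteen", beginning with /ˌeɪˈtiːn/ — a vowel sound.
So the article is *an*: She signed up for an 18-step plan.

an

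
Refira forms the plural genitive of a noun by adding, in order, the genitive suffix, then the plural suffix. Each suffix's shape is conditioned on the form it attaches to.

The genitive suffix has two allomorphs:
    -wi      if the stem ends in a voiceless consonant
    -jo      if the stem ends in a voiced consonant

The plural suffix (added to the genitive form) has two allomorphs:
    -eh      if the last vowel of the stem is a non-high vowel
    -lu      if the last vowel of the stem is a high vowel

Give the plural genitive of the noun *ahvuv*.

*ahvuv*: final consonant = /v/, voiced → -jo → *ahvuvjo*.
The genitive form *ahvuvjo*: last vowel = /o/, a non-high vowel → -eh → *ahvuvjoeh*.

ahvuvjoeh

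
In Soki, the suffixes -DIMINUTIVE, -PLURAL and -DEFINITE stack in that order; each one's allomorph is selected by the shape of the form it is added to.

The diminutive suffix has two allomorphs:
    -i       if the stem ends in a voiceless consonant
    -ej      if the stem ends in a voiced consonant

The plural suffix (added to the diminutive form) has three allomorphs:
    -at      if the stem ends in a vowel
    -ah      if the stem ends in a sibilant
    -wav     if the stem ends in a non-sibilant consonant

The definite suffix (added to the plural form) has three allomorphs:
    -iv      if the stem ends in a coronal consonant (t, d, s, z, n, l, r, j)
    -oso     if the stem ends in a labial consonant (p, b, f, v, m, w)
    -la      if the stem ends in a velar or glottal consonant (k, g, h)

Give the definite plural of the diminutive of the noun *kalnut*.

*kalnut* — final consonant /t/ (voiceless) → -i → *kalnuti*.
Since the final sound of the diminutive form *kalnuti* is /i/ (a vowel), it takes -at, giving *kalnutiat*.
The plural form *kalnutiat* — final consonant /t/ (coronal) → -iv → *kalnutiativ*.

kalnutiativ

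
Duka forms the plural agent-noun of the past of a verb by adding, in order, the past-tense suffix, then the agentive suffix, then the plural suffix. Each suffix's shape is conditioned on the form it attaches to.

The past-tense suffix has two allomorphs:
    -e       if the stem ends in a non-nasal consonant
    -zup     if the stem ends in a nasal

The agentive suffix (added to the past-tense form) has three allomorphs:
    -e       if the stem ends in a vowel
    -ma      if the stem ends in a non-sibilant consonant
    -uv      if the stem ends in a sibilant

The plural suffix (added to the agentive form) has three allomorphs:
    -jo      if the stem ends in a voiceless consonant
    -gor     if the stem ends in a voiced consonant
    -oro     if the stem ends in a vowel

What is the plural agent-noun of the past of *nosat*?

nosateeoro

The final consonant of *nosat* is /t/, which is non-nasal, so the past-tense suffix is -e, giving *nosate*.
The final sound of the past-tense form *nosate* is /e/, which is a vowel, so the agentive suffix is -e, giving *nosatee*.
The agentive form *nosatee*: final sound = /e/, a vowel → -oro → *nosateeoro*.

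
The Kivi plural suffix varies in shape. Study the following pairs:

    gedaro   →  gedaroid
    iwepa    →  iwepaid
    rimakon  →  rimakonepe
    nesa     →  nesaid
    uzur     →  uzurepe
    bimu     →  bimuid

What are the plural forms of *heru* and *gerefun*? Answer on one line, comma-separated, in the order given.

heruid, gerefunepe

The suffix is conditioned by the final sound: -epe when the stem ends in a consonant (*rimakon*, *uzur*); -id when the stem ends in a vowel (*gedaro*, *iwepa*, *nesa*, *bimu*).
The final sound of *heru* is /u/, which is a vowel, so the suffix is -id, giving *heruid*.
Since the final sound of *gerefun* is /n/ (a consonant), it takes -epe, giving *gerefunepe*.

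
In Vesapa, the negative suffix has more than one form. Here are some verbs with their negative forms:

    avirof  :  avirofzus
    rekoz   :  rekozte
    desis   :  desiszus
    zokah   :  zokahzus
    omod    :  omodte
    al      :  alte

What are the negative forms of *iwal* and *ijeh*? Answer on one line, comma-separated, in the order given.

The alternation tracks the final consonant of the stem — -zus when the stem ends in a voiceless consonant (*avirof*, *desis*, *zokah*); -te when the stem ends in a voiced consonant (*rekoz*, *omod*, *al*).
Since the final consonant of *iwal* is /l/ (voiced), it takes -te, giving *iwalte*.
*ijeh*: final consonant = /h/, voiceless → -zus → *ijehzus*.

iwalte, ijehzus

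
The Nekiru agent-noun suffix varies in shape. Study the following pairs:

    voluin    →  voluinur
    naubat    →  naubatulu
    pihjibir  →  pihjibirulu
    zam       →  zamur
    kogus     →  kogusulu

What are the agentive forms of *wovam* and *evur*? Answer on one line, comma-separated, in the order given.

The suffix is conditioned by the final consonant: -ur when the stem ends in a nasal (*voluin*, *zam*); -ulu when the stem ends in a non-nasal consonant (*naubat*, *pihjibir*, *kogus*).
*wovam* — final consonant /m/ (a nasal) → -ur → *wovamur*.
*evur* — final consonant /r/ (non-nasal) → -ulu → *evurulu*.

wovamur, evurulu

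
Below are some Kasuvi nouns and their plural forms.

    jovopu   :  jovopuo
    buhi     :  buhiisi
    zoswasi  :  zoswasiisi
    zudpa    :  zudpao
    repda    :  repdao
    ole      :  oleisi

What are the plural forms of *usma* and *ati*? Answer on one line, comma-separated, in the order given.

usmao, atiisi

The pattern is front/back vowel harmony: -isi when the last vowel of the stem is a front vowel (*buhi*, *zoswasi*, *ole*); -o when the last vowel of the stem is a back vowel (*jovopu*, *zudpa*, *repda*).
*usma*: last vowel = /a/, a back vowel → -o → *usmao*.
Since the last vowel of *ati* is /i/ (a front vowel), it takes -isi, giving *atiisi*.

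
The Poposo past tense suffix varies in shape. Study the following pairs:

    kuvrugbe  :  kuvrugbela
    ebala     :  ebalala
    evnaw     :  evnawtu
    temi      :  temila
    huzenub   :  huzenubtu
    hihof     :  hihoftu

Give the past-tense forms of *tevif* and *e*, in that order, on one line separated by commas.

Looking at the final sound of each stem: -tu when the stem ends in a consonant (*evnaw*, *huzenub*, *hihof*); -la when the stem ends in a vowel (*kuvrugbe*, *ebala*, *temi*).
The final sound of *tevif* is /f/, which is a consonant, so the suffix is -tu, giving *teviftu*.
*e*: final sound = /e/, a vowel → -la → *ela*.

teviftu, ela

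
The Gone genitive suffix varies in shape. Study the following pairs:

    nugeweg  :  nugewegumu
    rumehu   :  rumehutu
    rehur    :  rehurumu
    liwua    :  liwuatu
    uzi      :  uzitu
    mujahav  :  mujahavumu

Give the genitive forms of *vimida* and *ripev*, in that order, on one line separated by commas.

vimidatu, ripevumu

The pattern is consonant vs. vowel: -umu when the stem ends in a consonant (*nugeweg*, *rehur*, *mujahav*); -tu when the stem ends in a vowel (*rumehu*, *liwua*, *uzi*).
*vimida*: final sound = /a/, a vowel → -tu → *vimidatu*.
*ripev*: final sound = /v/, a consonant → -umu → *ripevumu*.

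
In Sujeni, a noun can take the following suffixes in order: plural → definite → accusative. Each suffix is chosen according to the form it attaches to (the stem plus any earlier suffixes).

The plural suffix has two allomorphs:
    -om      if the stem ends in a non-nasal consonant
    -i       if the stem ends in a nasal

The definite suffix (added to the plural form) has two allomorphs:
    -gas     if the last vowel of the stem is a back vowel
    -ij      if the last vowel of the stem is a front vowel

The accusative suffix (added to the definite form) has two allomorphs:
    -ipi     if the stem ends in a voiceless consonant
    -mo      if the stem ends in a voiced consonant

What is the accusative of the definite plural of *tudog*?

*tudog*: final consonant = /g/, non-nasal → -om → *tudogom*.
The plural form *tudogom* — last vowel /o/ (a back vowel) → -gas → *tudogomgas*.
The definite form *tudogomgas* — final consonant /s/ (voiceless) → -ipi → *tudogomgasipi*.

tudogomgasipi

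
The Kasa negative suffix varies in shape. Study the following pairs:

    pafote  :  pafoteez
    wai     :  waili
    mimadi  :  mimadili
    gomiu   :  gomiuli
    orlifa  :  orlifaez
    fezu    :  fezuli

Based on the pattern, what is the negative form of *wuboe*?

wuboeez

Looking at the last vowel of each stem: -li when the last vowel of the stem is a high vowel (*wai*, *mimadi*, *gomiu*, *fezu*); -ez when the last vowel of the stem is a non-high vowel (*pafote*, *orlifa*).
*wuboe*: last vowel = /e/, a non-high vowel → -ez → *wuboeez*.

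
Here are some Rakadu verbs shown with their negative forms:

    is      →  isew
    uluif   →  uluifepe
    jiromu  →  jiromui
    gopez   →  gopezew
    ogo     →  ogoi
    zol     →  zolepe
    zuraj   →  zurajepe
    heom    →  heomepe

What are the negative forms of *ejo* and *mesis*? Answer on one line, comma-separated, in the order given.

ejoi, mesisew

The alternation tracks the final sound of the stem — -ew when the stem ends in a sibilant (*is*, *gopez*); -epe when the stem ends in a non-sibilant consonant (*uluif*, *zol*, *zuraj*, *heom*); -i when the stem ends in a vowel (*jiromu*, *ogo*).
Since the final sound of *ejo* is /o/ (a vowel), it takes -i, giving *ejoi*.
Since the final sound of *mesis* is /s/ (a sibilant), it takes -ew, giving *mesisew*.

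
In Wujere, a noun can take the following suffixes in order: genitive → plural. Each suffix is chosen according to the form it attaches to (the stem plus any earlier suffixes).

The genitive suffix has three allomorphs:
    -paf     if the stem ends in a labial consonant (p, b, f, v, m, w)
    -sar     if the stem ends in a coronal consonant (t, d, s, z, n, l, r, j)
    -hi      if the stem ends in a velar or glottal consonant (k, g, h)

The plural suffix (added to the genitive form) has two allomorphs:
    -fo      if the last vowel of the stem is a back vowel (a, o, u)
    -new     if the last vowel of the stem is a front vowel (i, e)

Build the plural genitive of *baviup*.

baviuppaffo

*baviup* — final consonant /p/ (labial) → -paf → *baviuppaf*.
The last vowel of the genitive form *baviuppaf* is /a/, which is a back vowel, so the plural suffix is -fo, giving *baviuppaffo*.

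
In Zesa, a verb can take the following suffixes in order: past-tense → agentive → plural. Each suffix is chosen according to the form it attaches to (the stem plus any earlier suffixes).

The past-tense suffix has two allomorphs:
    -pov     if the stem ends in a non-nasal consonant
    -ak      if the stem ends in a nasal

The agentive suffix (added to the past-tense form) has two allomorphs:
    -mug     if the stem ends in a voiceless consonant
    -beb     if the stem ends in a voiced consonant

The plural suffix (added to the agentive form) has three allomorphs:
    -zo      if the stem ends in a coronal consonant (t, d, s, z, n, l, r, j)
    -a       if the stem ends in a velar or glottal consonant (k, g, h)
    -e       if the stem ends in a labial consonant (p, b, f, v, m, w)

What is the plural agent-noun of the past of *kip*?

*kip* — final consonant /p/ (non-nasal) → -pov → *kippov*.
The past-tense form *kippov*: final consonant = /v/, voiced → -beb → *kippovbeb*.
Since the final consonant of the agentive form *kippovbeb* is /b/ (labial), it takes -e, giving *kippovbebe*.

kippovbebe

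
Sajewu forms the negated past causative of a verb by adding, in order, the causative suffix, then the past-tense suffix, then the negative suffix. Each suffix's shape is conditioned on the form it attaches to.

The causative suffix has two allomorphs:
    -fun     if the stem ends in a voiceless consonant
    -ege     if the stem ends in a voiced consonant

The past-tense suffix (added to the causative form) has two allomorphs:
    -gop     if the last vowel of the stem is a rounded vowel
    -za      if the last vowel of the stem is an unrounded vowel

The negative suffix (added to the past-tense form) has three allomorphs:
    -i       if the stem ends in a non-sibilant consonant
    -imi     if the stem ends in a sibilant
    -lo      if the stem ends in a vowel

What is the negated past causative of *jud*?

judegezalo

The final consonant of *jud* is /d/, which is voiced, so the causative suffix is -ege, giving *judege*.
The last vowel of the causative form *judege* is /e/, which is an unrounded vowel, so the past-tense suffix is -za, giving *judegeza*.
The past-tense form *judegeza* — final sound /a/ (a vowel) → -lo → *judegezalo*.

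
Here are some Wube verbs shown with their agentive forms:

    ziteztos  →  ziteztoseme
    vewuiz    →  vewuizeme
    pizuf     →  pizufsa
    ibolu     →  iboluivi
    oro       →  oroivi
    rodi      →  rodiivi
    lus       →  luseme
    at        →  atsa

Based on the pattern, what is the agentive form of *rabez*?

The alternation tracks the final sound of the stem — -eme when the stem ends in a sibilant (*ziteztos*, *vewuiz*, *lus*); -sa when the stem ends in a non-sibilant consonant (*pizuf*, *at*); -ivi when the stem ends in a vowel (*ibolu*, *oro*, *rodi*).
Since the final sound of *rabez* is /z/ (a sibilant), it takes -eme, giving *rabezeme*.

rabezeme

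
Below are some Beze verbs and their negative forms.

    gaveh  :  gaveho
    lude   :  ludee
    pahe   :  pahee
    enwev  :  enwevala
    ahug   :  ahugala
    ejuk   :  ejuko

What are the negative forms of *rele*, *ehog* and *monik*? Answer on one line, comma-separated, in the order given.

The pattern is voicing of the final sound: -o when the stem ends in a voiceless consonant (*gaveh*, *ejuk*); -ala when the stem ends in a voiced consonant (*enwev*, *ahug*); -e when the stem ends in a vowel (*lude*, *pahe*).
*rele*: final sound = /e/, a vowel → -e → *relee*.
Since the final sound of *ehog* is /g/ (a voiced consonant), it takes -ala, giving *ehogala*.
The final sound of *monik* is /k/, which is a voiceless consonant, so the suffix is -o, giving *moniko*.

relee, ehogala, moniko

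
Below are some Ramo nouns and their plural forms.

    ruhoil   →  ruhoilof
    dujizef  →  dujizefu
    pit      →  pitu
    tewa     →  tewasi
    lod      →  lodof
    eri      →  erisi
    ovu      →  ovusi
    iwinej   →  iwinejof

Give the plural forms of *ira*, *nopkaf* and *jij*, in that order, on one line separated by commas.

irasi, nopkafu, jijof

Looking at the final sound of each stem: -u when the stem ends in a voiceless consonant (*dujizef*, *pit*); -of when the stem ends in a voiced consonant (*ruhoil*, *lod*, *iwinej*); -si when the stem ends in a vowel (*tewa*, *eri*, *ovu*).
*ira* — final sound /a/ (a vowel) → -si → *irasi*.
Since the final sound of *nopkaf* is /f/ (a voiceless consonant), it takes -u, giving *nopkafu*.
The final sound of *jij* is /j/, which is a voiced consonant, so the suffix is -of, giving *jijof*.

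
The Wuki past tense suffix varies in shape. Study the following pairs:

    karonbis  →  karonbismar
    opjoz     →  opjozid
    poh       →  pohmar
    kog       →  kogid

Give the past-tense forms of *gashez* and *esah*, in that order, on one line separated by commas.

Looking at the final consonant of each stem: -mar when the stem ends in a voiceless consonant (*karonbis*, *poh*); -id when the stem ends in a voiced consonant (*opjoz*, *kog*).
The final consonant of *gashez* is /z/, which is voiced, so the suffix is -id, giving *gashezid*.
*esah* — final consonant /h/ (voiceless) → -mar → *esahmar*.

gashezid, esahmar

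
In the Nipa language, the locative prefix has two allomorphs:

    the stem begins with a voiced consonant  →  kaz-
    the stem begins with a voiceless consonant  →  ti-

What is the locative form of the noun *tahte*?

The first consonant of *tahte* is /t/, which is voiceless, so the prefix is ti-, giving *titahte*.

titahte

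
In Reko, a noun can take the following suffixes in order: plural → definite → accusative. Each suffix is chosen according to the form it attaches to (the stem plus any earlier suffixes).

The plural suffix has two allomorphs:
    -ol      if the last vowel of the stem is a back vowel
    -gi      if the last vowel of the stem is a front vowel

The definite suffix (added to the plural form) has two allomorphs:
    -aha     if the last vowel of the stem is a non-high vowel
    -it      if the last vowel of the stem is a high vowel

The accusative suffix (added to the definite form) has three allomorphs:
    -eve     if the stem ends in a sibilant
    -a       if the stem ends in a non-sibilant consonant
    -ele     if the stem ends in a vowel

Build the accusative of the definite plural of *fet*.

fetgiita

The last vowel of *fet* is /e/, which is a front vowel, so the plural suffix is -gi, giving *fetgi*.
The plural form *fetgi* — last vowel /i/ (a high vowel) → -it → *fetgiit*.
The definite form *fetgiit*: final sound = /t/, a non-sibilant consonant → -a → *fetgiita*.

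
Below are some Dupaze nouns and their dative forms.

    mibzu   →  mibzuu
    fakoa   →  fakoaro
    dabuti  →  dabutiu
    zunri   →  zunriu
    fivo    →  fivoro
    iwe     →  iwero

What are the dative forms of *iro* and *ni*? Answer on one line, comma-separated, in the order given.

iroro, niu

The suffix is conditioned by the last vowel: -u when the last vowel of the stem is a high vowel (*mibzu*, *dabuti*, *zunri*); -ro when the last vowel of the stem is a non-high vowel (*fakoa*, *fivo*, *iwe*).
*iro*: last vowel = /o/, a non-high vowel → -ro → *iroro*.
*ni*: last vowel = /i/, a high vowel → -u → *niu*.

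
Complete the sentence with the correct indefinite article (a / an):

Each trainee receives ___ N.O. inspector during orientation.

The indefinite article is chosen by the initial *sound* of the following word, not its spelling.
The initialism *N.O.* is read letter by letter; the first letter, N, is pronounced /ɛn/, which begins with a vowel sound.
So the article is *an*: Each trainee receives an N.O. inspector during orientation.

an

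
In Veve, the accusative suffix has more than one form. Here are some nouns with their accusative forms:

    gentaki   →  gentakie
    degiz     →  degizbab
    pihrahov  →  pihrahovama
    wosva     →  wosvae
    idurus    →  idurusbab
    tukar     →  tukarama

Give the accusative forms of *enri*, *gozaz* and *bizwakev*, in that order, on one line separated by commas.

The suffix is conditioned by the final sound: -bab when the stem ends in a sibilant (*degiz*, *idurus*); -ama when the stem ends in a non-sibilant consonant (*pihrahov*, *tukar*); -e when the stem ends in a vowel (*gentaki*, *wosva*).
*enri* — final sound /i/ (a vowel) → -e → *enrie*.
Since the final sound of *gozaz* is /z/ (a sibilant), it takes -bab, giving *gozazbab*.
Since the final sound of *bizwakev* is /v/ (a non-sibilant consonant), it takes -ama, giving *bizwakevama*.

enrie, gozazbab, bizwakevama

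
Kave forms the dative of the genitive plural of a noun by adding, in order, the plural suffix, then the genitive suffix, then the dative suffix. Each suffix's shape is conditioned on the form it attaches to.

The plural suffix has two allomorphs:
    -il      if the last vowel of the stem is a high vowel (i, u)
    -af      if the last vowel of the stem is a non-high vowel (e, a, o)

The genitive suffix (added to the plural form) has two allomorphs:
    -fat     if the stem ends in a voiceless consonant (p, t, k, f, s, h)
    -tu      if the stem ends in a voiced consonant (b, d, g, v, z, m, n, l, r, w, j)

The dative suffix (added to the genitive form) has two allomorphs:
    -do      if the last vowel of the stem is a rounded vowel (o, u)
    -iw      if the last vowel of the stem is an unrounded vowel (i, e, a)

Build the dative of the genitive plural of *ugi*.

The last vowel of *ugi* is /i/, which is a high vowel, so the plural suffix is -il, giving *ugiil*.
The plural form *ugiil* — final consonant /l/ (voiced) → -tu → *ugiiltu*.
The genitive form *ugiiltu* — last vowel /u/ (a rounded vowel) → -do → *ugiiltudo*.

ugiiltudo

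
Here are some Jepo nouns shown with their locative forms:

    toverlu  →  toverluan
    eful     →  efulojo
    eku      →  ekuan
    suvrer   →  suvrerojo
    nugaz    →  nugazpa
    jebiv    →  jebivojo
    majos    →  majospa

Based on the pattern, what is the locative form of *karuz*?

The pattern is sibilance of the final sound: -pa when the stem ends in a sibilant (*nugaz*, *majos*); -ojo when the stem ends in a non-sibilant consonant (*eful*, *suvrer*, *jebiv*); -an when the stem ends in a vowel (*toverlu*, *eku*).
Since the final sound of *karuz* is /z/ (a sibilant), it takes -pa, giving *karuzpa*.

karuzpa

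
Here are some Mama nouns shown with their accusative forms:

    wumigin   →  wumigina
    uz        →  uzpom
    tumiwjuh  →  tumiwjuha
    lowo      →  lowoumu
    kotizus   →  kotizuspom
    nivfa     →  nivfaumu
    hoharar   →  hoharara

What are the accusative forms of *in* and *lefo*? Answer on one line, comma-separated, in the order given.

ina, lefoumu

Looking at the final sound of each stem: -pom when the stem ends in a sibilant (*uz*, *kotizus*); -a when the stem ends in a non-sibilant consonant (*wumigin*, *tumiwjuh*, *hoharar*); -umu when the stem ends in a vowel (*lowo*, *nivfa*).
Since the final sound of *in* is /n/ (a non-sibilant consonant), it takes -a, giving *ina*.
*lefo* — final sound /o/ (a vowel) → -umu → *lefoumu*.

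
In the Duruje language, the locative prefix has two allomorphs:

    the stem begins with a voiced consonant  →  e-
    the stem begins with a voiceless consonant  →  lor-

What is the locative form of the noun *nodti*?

enodti

*nodti* — first consonant /n/ (voiced) → e- → *enodti*.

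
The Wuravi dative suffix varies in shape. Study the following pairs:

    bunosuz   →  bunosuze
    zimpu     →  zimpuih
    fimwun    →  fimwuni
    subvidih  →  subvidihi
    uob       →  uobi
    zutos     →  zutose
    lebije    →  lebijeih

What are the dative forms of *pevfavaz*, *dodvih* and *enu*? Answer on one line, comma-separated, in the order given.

pevfavaze, dodvihi, enuih

Looking at the final sound of each stem: -e when the stem ends in a sibilant (*bunosuz*, *zutos*); -i when the stem ends in a non-sibilant consonant (*fimwun*, *subvidih*, *uob*); -ih when the stem ends in a vowel (*zimpu*, *lebije*).
*pevfavaz*: final sound = /z/, a sibilant → -e → *pevfavaze*.
The final sound of *dodvih* is /h/, which is a non-sibilant consonant, so the suffix is -i, giving *dodvihi*.
*enu* — final sound /u/ (a vowel) → -ih → *enuih*.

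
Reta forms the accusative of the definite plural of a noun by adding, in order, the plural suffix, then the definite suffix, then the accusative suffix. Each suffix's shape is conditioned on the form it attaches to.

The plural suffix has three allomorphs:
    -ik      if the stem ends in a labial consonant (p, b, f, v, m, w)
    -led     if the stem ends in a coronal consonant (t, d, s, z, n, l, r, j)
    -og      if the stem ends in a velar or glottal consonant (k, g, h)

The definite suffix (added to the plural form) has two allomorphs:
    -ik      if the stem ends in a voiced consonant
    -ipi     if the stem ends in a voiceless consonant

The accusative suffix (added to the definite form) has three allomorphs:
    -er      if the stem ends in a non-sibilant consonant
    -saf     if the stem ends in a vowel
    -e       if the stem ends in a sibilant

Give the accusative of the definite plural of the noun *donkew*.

donkewikipisaf

Since the final consonant of *donkew* is /w/ (labial), it takes -ik, giving *donkewik*.
The final consonant of the plural form *donkewik* is /k/, which is voiceless, so the definite suffix is -ipi, giving *donkewikipi*.
The final sound of the definite form *donkewikipi* is /i/, which is a vowel, so the accusative suffix is -saf, giving *donkewikipisaf*.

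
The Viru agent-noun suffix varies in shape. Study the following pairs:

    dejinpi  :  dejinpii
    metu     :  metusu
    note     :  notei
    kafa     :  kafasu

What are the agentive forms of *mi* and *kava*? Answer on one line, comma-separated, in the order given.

The suffix is conditioned by the last vowel: -i when the last vowel of the stem is a front vowel (*dejinpi*, *note*); -su when the last vowel of the stem is a back vowel (*metu*, *kafa*).
The last vowel of *mi* is /i/, which is a front vowel, so the suffix is -i, giving *mii*.
The last vowel of *kava* is /a/, which is a back vowel, so the suffix is -su, giving *kavasu*.

mii, kavasu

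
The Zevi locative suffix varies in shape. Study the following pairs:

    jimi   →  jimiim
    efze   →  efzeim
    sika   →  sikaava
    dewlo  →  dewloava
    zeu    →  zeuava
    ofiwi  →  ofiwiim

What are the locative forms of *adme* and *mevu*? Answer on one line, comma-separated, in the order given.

admeim, mevuava

The pattern is front/back vowel harmony: -im when the last vowel of the stem is a front vowel (*jimi*, *efze*, *ofiwi*); -ava when the last vowel of the stem is a back vowel (*sika*, *dewlo*, *zeu*).
*adme*: last vowel = /e/, a front vowel → -im → *admeim*.
Since the last vowel of *mevu* is /u/ (a back vowel), it takes -ava, giving *mevuava*.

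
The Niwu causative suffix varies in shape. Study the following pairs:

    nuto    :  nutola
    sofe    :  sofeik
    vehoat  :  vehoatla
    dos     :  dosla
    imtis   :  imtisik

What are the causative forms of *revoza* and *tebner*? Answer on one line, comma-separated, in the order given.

revozala, tebnerik

The pattern is front/back vowel harmony: -ik when the last vowel of the stem is a front vowel (*sofe*, *imtis*); -la when the last vowel of the stem is a back vowel (*nuto*, *vehoat*, *dos*).
Since the last vowel of *revoza* is /a/ (a back vowel), it takes -la, giving *revozala*.
*tebner* — last vowel /e/ (a front vowel) → -ik → *tebnerik*.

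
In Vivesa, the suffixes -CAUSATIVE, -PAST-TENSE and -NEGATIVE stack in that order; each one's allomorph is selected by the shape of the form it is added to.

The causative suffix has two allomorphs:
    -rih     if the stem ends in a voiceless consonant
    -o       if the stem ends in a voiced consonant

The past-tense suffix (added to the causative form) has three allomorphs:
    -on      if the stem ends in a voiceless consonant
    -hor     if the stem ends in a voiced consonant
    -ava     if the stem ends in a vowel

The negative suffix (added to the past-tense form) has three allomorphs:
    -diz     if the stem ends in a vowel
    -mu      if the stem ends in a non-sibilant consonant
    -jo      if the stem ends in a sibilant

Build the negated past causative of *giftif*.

*giftif* — final consonant /f/ (voiceless) → -rih → *giftifrih*.
The final sound of the causative form *giftifrih* is /h/, which is a voiceless consonant, so the past-tense suffix is -on, giving *giftifrihon*.
The past-tense form *giftifrihon* — final sound /n/ (a non-sibilant consonant) → -mu → *giftifrihonmu*.

giftifrihonmu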